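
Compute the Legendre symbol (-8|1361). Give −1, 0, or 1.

First reduce: -8 ≡ 1353 (mod 1361).
Reciprocity: 1353 ≡ 1 and 1361 ≡ 1 (mod 4), so (1353/1361) = +(1361/1353).
Reduce top mod 1353: now compute (8/1353).
Pull out 2^3: since 1353 ≡ 1 (mod 8), (2/1353) = +1, so (2/1353)^3 = +1.
Reached (1/1353) = 1. Collecting the sign flips along the way, the symbol is +1.

1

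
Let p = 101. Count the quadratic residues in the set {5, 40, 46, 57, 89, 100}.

2

(5/101) = +1 → QR.
(40/101) = -1 → non-residue.
(46/101) = -1 → non-residue.
(57/101) = -1 → non-residue.
(89/101) = -1 → non-residue.
(100/101) = +1 → QR.
Total quadratic residues among the 6: 2.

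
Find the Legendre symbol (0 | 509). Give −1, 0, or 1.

0

Top reduces to 0: gcd > 1, so the symbol is 0.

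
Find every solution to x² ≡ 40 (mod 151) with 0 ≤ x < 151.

Since 151 ≡ 3 (mod 4), a square root of 40 is 40^((151+1)/4) = 40^38 mod 151.
Repeated squaring: 40^2≡90, 40^4≡97, 40^8≡47, 40^16≡95, 40^32≡116 (mod 151).
40^38 = 40^(32+4+2) ≡ 74 (mod 151).
Check: 74² = 5476 ≡ 40 (mod 151). The two roots are 74 and 77.

74, 77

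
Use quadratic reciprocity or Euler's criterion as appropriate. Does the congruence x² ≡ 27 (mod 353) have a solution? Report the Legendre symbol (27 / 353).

-1

Euler's criterion: (27/353) ≡ 27^176 (mod 353).
27^2 ≡ 23 (mod 353)
27^4 ≡ 176 (mod 353)
27^8 ≡ 265 (mod 353)
27^16 ≡ 331 (mod 353)
27^32 ≡ 131 (mod 353)
27^64 ≡ 217 (mod 353)
27^128 ≡ 140 (mod 353)
27^176 = 27^(128+32+16) ≡ 352 (mod 353).
Result is 352 ≡ −1, so (27/353) = −1.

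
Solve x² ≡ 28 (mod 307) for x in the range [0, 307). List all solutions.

Since 307 ≡ 3 (mod 4), a square root of 28 is 28^((307+1)/4) = 28^77 mod 307.
Repeated squaring: 28^2≡170, 28^4≡42, 28^8≡229, 28^16≡251, 28^32≡66, 28^64≡58 (mod 307).
28^77 = 28^(64+8+4+1) ≡ 86 (mod 307).
Check: 86² = 7396 ≡ 28 (mod 307). The two roots are 86 and 221.

86, 221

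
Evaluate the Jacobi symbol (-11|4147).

First reduce: -11 ≡ 4136 (mod 4147).
Pull out 2^3: since 4147 ≡ 3 (mod 8), (2/4147) = -1, so (2/4147)^3 = -1.
Reciprocity: 517 ≡ 1 and 4147 ≡ 3 (mod 4), so (517/4147) = +(4147/517).
Reduce top mod 517: now compute (11/517).
Reciprocity: 11 ≡ 3 and 517 ≡ 1 (mod 4), so (11/517) = +(517/11).
Reduce top mod 11: now compute (0/11).
Top reduces to 0: gcd > 1, so the symbol is 0.

0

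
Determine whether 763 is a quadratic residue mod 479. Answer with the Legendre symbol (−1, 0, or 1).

First reduce: 763 ≡ 284 (mod 479).
Pull out 2^2: since 479 ≡ 7 (mod 8), (2/479) = +1, so (2/479)^2 = +1.
Reciprocity: 71 ≡ 3 and 479 ≡ 3 (mod 4), so (71/479) = −(479/71).
Reduce top mod 71: now compute (53/71).
Reciprocity: 53 ≡ 1 and 71 ≡ 3 (mod 4), so (53/71) = +(71/53).
Reduce top mod 53: now compute (18/53).
Pull out 2: since 53 ≡ 5 (mod 8), (2/53) = -1.
Reciprocity: 9 ≡ 1 and 53 ≡ 1 (mod 4), so (9/53) = +(53/9).
Reduce top mod 9: now compute (8/9).
Pull out 2^3: since 9 ≡ 1 (mod 8), (2/9) = +1, so (2/9)^3 = +1.
Reached (1/9) = 1. Collecting the sign flips along the way, the symbol is +1.

1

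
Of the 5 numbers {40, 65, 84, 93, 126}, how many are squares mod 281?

2

(40/281) = +1 → QR.
(65/281) = -1 → non-residue.
(84/281) = -1 → non-residue.
(93/281) = -1 → non-residue.
(126/281) = +1 → QR.
Total quadratic residues among the 5: 2.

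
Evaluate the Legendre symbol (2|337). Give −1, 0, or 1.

Euler's criterion: (2/337) ≡ 2^168 (mod 337).
2^2 ≡ 4 (mod 337)
2^4 ≡ 16 (mod 337)
2^8 ≡ 256 (mod 337)
2^16 ≡ 158 (mod 337)
2^32 ≡ 26 (mod 337)
2^64 ≡ 2 (mod 337)
2^128 ≡ 4 (mod 337)
2^168 = 2^(128+32+8) ≡ 1 (mod 337).
Result is 1, so (2/337) = 1.

1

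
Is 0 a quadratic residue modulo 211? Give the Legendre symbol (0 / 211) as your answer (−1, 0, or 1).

0

Top reduces to 0: gcd > 1, so the symbol is 0.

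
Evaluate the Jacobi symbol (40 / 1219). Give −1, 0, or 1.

Pull out 2^3: since 1219 ≡ 3 (mod 8), (2/1219) = -1, so (2/1219)^3 = -1.
Reciprocity: 5 ≡ 1 and 1219 ≡ 3 (mod 4), so (5/1219) = +(1219/5).
Reduce top mod 5: now compute (4/5).
Pull out 2^2: since 5 ≡ 5 (mod 8), (2/5) = -1, so (2/5)^2 = +1.
Reached (1/5) = 1. Collecting the sign flips along the way, the symbol is -1.

-1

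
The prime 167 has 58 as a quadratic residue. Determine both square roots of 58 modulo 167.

Since 167 ≡ 3 (mod 4), a square root of 58 is 58^((167+1)/4) = 58^42 mod 167.
Repeated squaring: 58^2≡24, 58^4≡75, 58^8≡114, 58^16≡137, 58^32≡65 (mod 167).
58^42 = 58^(32+8+2) ≡ 152 (mod 167).
Check: 152² = 23104 ≡ 58 (mod 167). The two roots are 15 and 152.

15, 152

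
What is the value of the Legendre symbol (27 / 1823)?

1

Reciprocity: 27 ≡ 3 and 1823 ≡ 3 (mod 4), so (27/1823) = −(1823/27).
Reduce top mod 27: now compute (14/27).
Pull out 2: since 27 ≡ 3 (mod 8), (2/27) = -1.
Reciprocity: 7 ≡ 3 and 27 ≡ 3 (mod 4), so (7/27) = −(27/7).
Reduce top mod 7: now compute (6/7).
Pull out 2: since 7 ≡ 7 (mod 8), (2/7) = +1.
Reciprocity: 3 ≡ 3 and 7 ≡ 3 (mod 4), so (3/7) = −(7/3).
Reduce top mod 3: now compute (1/3).
Reached (1/3) = 1. Collecting the sign flips along the way, the symbol is +1.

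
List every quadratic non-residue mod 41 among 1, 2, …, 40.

Square k = 1,…,20 (k and 41−k give the same square):
1²=1, 2²=4, 3²=9, 4²=16, 5²=25, 6²=36, 7²≡8, 8²≡23, 9²≡40, 10²≡18, 11²≡39, 12²≡21, 13²≡5, 14²≡32, 15²≡20, 16²≡10, 17²≡2, 18²≡37, 19²≡33, 20²≡31 (mod 41).
The residues are {1, 2, 4, 5, 8, 9, 10, 16, 18, 20, 21, 23, 25, 31, 32, 33, 36, 37, 39, 40}; the non-residues are the remaining 20 nonzero classes.

3,6,7,11,12,13,14,15,17,19,22,24,26,27,28,29,30,34,35,38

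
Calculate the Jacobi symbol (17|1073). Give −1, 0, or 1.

1

Reciprocity: 17 ≡ 1 and 1073 ≡ 1 (mod 4), so (17/1073) = +(1073/17).
Reduce top mod 17: now compute (2/17).
Pull out 2: since 17 ≡ 1 (mod 8), (2/17) = +1.
Reached (1/17) = 1. Collecting the sign flips along the way, the symbol is +1.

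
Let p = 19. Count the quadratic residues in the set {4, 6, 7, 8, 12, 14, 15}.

3

(4/19) = +1 → QR.
(6/19) = +1 → QR.
(7/19) = +1 → QR.
(8/19) = -1 → non-residue.
(12/19) = -1 → non-residue.
(14/19) = -1 → non-residue.
(15/19) = -1 → non-residue.
Total quadratic residues among the 7: 3.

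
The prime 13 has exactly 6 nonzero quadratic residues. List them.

1,3,4,9,10,12

Square k = 1,…,6 (k and 13−k give the same square):
1²=1, 2²=4, 3²=9, 4²≡3, 5²≡12, 6²≡10 (mod 13).
So the quadratic residues mod 13 are {1, 3, 4, 9, 10, 12}.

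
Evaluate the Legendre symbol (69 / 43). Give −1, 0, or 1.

First reduce: 69 ≡ 26 (mod 43).
Pull out 2: since 43 ≡ 3 (mod 8), (2/43) = -1.
Reciprocity: 13 ≡ 1 and 43 ≡ 3 (mod 4), so (13/43) = +(43/13).
Reduce top mod 13: now compute (4/13).
Pull out 2^2: since 13 ≡ 5 (mod 8), (2/13) = -1, so (2/13)^2 = +1.
Reached (1/13) = 1. Collecting the sign flips along the way, the symbol is -1.

-1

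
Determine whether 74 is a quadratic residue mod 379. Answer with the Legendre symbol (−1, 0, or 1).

Pull out 2: since 379 ≡ 3 (mod 8), (2/379) = -1.
Reciprocity: 37 ≡ 1 and 379 ≡ 3 (mod 4), so (37/379) = +(379/37).
Reduce top mod 37: now compute (9/37).
Reciprocity: 9 ≡ 1 and 37 ≡ 1 (mod 4), so (9/37) = +(37/9).
Reduce top mod 9: now compute (1/9).
Reached (1/9) = 1. Collecting the sign flips along the way, the symbol is -1.

-1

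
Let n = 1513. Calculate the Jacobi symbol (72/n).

Pull out 2^3: since 1513 ≡ 1 (mod 8), (2/1513) = +1, so (2/1513)^3 = +1.
Reciprocity: 9 ≡ 1 and 1513 ≡ 1 (mod 4), so (9/1513) = +(1513/9).
Reduce top mod 9: now compute (1/9).
Reached (1/9) = 1. Collecting the sign flips along the way, the symbol is +1.

1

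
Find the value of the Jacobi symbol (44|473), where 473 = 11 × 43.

0

Pull out 2^2: since 473 ≡ 1 (mod 8), (2/473) = +1, so (2/473)^2 = +1.
Reciprocity: 11 ≡ 3 and 473 ≡ 1 (mod 4), so (11/473) = +(473/11).
Reduce top mod 11: now compute (0/11).
Top reduces to 0: gcd > 1, so the symbol is 0.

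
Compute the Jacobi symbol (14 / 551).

Pull out 2: since 551 ≡ 7 (mod 8), (2/551) = +1.
Reciprocity: 7 ≡ 3 and 551 ≡ 3 (mod 4), so (7/551) = −(551/7).
Reduce top mod 7: now compute (5/7).
Reciprocity: 5 ≡ 1 and 7 ≡ 3 (mod 4), so (5/7) = +(7/5).
Reduce top mod 5: now compute (2/5).
Pull out 2: since 5 ≡ 5 (mod 8), (2/5) = -1.
Reached (1/5) = 1. Collecting the sign flips along the way, the symbol is +1.

1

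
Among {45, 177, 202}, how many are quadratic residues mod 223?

2

(45/223) = -1 → non-residue.
(177/223) = +1 → QR.
(202/223) = +1 → QR.
Total quadratic residues among the 3: 2.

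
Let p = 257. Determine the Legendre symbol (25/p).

1

Reciprocity: 25 ≡ 1 and 257 ≡ 1 (mod 4), so (25/257) = +(257/25).
Reduce top mod 25: now compute (7/25).
Reciprocity: 7 ≡ 3 and 25 ≡ 1 (mod 4), so (7/25) = +(25/7).
Reduce top mod 7: now compute (4/7).
Pull out 2^2: since 7 ≡ 7 (mod 8), (2/7) = +1, so (2/7)^2 = +1.
Reached (1/7) = 1. Collecting the sign flips along the way, the symbol is +1.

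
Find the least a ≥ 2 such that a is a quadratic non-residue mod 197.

2

(2/197) = −1, so 2 is the smallest positive non-residue mod 197.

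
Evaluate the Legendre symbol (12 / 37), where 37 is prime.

Pull out 2^2: since 37 ≡ 5 (mod 8), (2/37) = -1, so (2/37)^2 = +1.
Reciprocity: 3 ≡ 3 and 37 ≡ 1 (mod 4), so (3/37) = +(37/3).
Reduce top mod 3: now compute (1/3).
Reached (1/3) = 1. Collecting the sign flips along the way, the symbol is +1.

1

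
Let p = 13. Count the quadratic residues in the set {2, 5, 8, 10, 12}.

2

(2/13) = -1 → non-residue.
(5/13) = -1 → non-residue.
(8/13) = -1 → non-residue.
(10/13) = +1 → QR.
(12/13) = +1 → QR.
Total quadratic residues among the 5: 2.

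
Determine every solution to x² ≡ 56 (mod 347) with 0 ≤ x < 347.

38, 309

Since 347 ≡ 3 (mod 4), a square root of 56 is 56^((347+1)/4) = 56^87 mod 347.
Repeated squaring: 56^2≡13, 56^4≡169, 56^8≡107, 56^16≡345, 56^32≡4, 56^64≡16 (mod 347).
56^87 = 56^(64+16+4+2+1) ≡ 38 (mod 347).
Check: 38² = 1444 ≡ 56 (mod 347). The two roots are 38 and 309.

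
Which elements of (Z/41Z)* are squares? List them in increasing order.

Square k = 1,…,20 (k and 41−k give the same square):
1²=1, 2²=4, 3²=9, 4²=16, 5²=25, 6²=36, 7²≡8, 8²≡23, 9²≡40, 10²≡18, 11²≡39, 12²≡21, 13²≡5, 14²≡32, 15²≡20, 16²≡10, 17²≡2, 18²≡37, 19²≡33, 20²≡31 (mod 41).
So the quadratic residues mod 41 are {1, 2, 4, 5, 8, 9, 10, 16, 18, 20, 21, 23, 25, 31, 32, 33, 36, 37, 39, 40}.

1, 2, 4, 5, 8, 9, 10, 16, 18, 20, 21, 23, 25, 31, 32, 33, 36, 37, 39, 40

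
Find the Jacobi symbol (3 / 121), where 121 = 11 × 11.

1

Reciprocity: 3 ≡ 3 and 121 ≡ 1 (mod 4), so (3/121) = +(121/3).
Reduce top mod 3: now compute (1/3).
Reached (1/3) = 1. Collecting the sign flips along the way, the symbol is +1.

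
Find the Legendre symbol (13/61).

1

Reciprocity: 13 ≡ 1 and 61 ≡ 1 (mod 4), so (13/61) = +(61/13).
Reduce top mod 13: now compute (9/13).
Reciprocity: 9 ≡ 1 and 13 ≡ 1 (mod 4), so (9/13) = +(13/9).
Reduce top mod 9: now compute (4/9).
Pull out 2^2: since 9 ≡ 1 (mod 8), (2/9) = +1, so (2/9)^2 = +1.
Reached (1/9) = 1. Collecting the sign flips along the way, the symbol is +1.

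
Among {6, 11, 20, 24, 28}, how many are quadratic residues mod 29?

4

(6/29) = +1 → QR.
(11/29) = -1 → non-residue.
(20/29) = +1 → QR.
(24/29) = +1 → QR.
(28/29) = +1 → QR.
Total quadratic residues among the 5: 4.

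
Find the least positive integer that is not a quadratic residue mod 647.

(2/647) = +1, so 2 is a residue.
(3/647) = +1, so 3 is a residue.
(4/647) = +1, so 4 is a residue.
(5/647) = −1, so 5 is the smallest positive non-residue mod 647.

5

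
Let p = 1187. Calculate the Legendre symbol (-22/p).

Euler's criterion: (-22/1187) ≡ 1165^593 (mod 1187).
1165^2 ≡ 484 (mod 1187)
1165^4 ≡ 417 (mod 1187)
1165^8 ≡ 587 (mod 1187)
1165^16 ≡ 339 (mod 1187)
1165^32 ≡ 969 (mod 1187)
1165^64 ≡ 44 (mod 1187)
1165^128 ≡ 749 (mod 1187)
1165^256 ≡ 737 (mod 1187)
1165^512 ≡ 710 (mod 1187)
1165^593 = 1165^(512+64+16+1) ≡ 1 (mod 1187).
Result is 1, so (-22/1187) = 1.

1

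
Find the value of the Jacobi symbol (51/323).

0

Reciprocity: 51 ≡ 3 and 323 ≡ 3 (mod 4), so (51/323) = −(323/51).
Reduce top mod 51: now compute (17/51).
Reciprocity: 17 ≡ 1 and 51 ≡ 3 (mod 4), so (17/51) = +(51/17).
Reduce top mod 17: now compute (0/17).
Top reduces to 0: gcd > 1, so the symbol is 0.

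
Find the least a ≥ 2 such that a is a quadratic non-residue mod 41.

(2/41) = +1, so 2 is a residue.
(3/41) = −1, so 3 is the smallest positive non-residue mod 41.

3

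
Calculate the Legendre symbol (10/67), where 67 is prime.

Euler's criterion: (10/67) ≡ 10^33 (mod 67).
10^2 ≡ 33 (mod 67)
10^4 ≡ 17 (mod 67)
10^8 ≡ 21 (mod 67)
10^16 ≡ 39 (mod 67)
10^32 ≡ 47 (mod 67)
10^33 = 10^(32+1) ≡ 1 (mod 67).
Result is 1, so (10/67) = 1.

1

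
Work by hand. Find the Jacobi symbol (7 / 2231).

1

Reciprocity: 7 ≡ 3 and 2231 ≡ 3 (mod 4), so (7/2231) = −(2231/7).
Reduce top mod 7: now compute (5/7).
Reciprocity: 5 ≡ 1 and 7 ≡ 3 (mod 4), so (5/7) = +(7/5).
Reduce top mod 5: now compute (2/5).
Pull out 2: since 5 ≡ 5 (mod 8), (2/5) = -1.
Reached (1/5) = 1. Collecting the sign flips along the way, the symbol is +1.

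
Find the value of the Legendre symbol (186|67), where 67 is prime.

-1

First reduce: 186 ≡ 52 (mod 67).
Pull out 2^2: since 67 ≡ 3 (mod 8), (2/67) = -1, so (2/67)^2 = +1.
Reciprocity: 13 ≡ 1 and 67 ≡ 3 (mod 4), so (13/67) = +(67/13).
Reduce top mod 13: now compute (2/13).
Pull out 2: since 13 ≡ 5 (mod 8), (2/13) = -1.
Reached (1/13) = 1. Collecting the sign flips along the way, the symbol is -1.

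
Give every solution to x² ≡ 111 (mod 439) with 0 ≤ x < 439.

150, 289

Since 439 ≡ 3 (mod 4), a square root of 111 is 111^((439+1)/4) = 111^110 mod 439.
Repeated squaring: 111^2≡29, 111^4≡402, 111^8≡52, 111^16≡70, 111^32≡71, 111^64≡212 (mod 439).
111^110 = 111^(64+32+8+4+2) ≡ 289 (mod 439).
Check: 289² = 83521 ≡ 111 (mod 439). The two roots are 150 and 289.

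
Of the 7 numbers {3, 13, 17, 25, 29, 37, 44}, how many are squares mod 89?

(3/89) = -1 → non-residue.
(13/89) = -1 → non-residue.
(17/89) = +1 → QR.
(25/89) = +1 → QR.
(29/89) = -1 → non-residue.
(37/89) = -1 → non-residue.
(44/89) = +1 → QR.
Total quadratic residues among the 7: 3.

3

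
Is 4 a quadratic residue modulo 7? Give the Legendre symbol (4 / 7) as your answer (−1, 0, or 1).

1

Pull out 2^2: since 7 ≡ 7 (mod 8), (2/7) = +1, so (2/7)^2 = +1.
Reached (1/7) = 1. Collecting the sign flips along the way, the symbol is +1.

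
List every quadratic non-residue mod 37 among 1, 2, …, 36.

2 5 6 8 13 14 15 17 18 19 20 22 23 24 29 31 32 35

Square k = 1,…,18 (k and 37−k give the same square):
1²=1, 2²=4, 3²=9, 4²=16, 5²=25, 6²=36, 7²≡12, 8²≡27, 9²≡7, 10²≡26, 11²≡10, 12²≡33, 13²≡21, 14²≡11, 15²≡3, 16²≡34, 17²≡30, 18²≡28 (mod 37).
The residues are {1, 3, 4, 7, 9, 10, 11, 12, 16, 21, 25, 26, 27, 28, 30, 33, 34, 36}; the non-residues are the remaining 18 nonzero classes.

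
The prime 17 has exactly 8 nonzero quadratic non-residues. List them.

3,5,6,7,10,11,12,14

Square k = 1,…,8 (k and 17−k give the same square):
1²=1, 2²=4, 3²=9, 4²=16, 5²≡8, 6²≡2, 7²≡15, 8²≡13 (mod 17).
The residues are {1, 2, 4, 8, 9, 13, 15, 16}; the non-residues are the remaining 8 nonzero classes.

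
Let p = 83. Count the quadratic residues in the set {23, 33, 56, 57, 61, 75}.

(23/83) = +1 → QR.
(33/83) = +1 → QR.
(56/83) = -1 → non-residue.
(57/83) = -1 → non-residue.
(61/83) = +1 → QR.
(75/83) = +1 → QR.
Total quadratic residues among the 6: 4.

4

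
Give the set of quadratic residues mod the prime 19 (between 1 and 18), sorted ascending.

1,4,5,6,7,9,11,16,17

Square k = 1,…,9 (k and 19−k give the same square):
1²=1, 2²=4, 3²=9, 4²=16, 5²≡6, 6²≡17, 7²≡11, 8²≡7, 9²≡5 (mod 19).
So the quadratic residues mod 19 are {1, 4, 5, 6, 7, 9, 11, 16, 17}.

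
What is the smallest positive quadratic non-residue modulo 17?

(2/17) = +1, so 2 is a residue.
(3/17) = −1, so 3 is the smallest positive non-residue mod 17.

3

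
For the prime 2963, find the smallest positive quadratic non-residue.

2

(2/2963) = −1, so 2 is the smallest positive non-residue mod 2963.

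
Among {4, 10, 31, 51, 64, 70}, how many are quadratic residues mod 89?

(4/89) = +1 → QR.
(10/89) = +1 → QR.
(31/89) = -1 → non-residue.
(51/89) = -1 → non-residue.
(64/89) = +1 → QR.
(70/89) = -1 → non-residue.
Total quadratic residues among the 6: 3.

3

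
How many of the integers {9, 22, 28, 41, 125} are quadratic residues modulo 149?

4

(9/149) = +1 → QR.
(22/149) = +1 → QR.
(28/149) = +1 → QR.
(41/149) = -1 → non-residue.
(125/149) = +1 → QR.
Total quadratic residues among the 5: 4.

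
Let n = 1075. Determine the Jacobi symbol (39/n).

-1

Reciprocity: 39 ≡ 3 and 1075 ≡ 3 (mod 4), so (39/1075) = −(1075/39).
Reduce top mod 39: now compute (22/39).
Pull out 2: since 39 ≡ 7 (mod 8), (2/39) = +1.
Reciprocity: 11 ≡ 3 and 39 ≡ 3 (mod 4), so (11/39) = −(39/11).
Reduce top mod 11: now compute (6/11).
Pull out 2: since 11 ≡ 3 (mod 8), (2/11) = -1.
Reciprocity: 3 ≡ 3 and 11 ≡ 3 (mod 4), so (3/11) = −(11/3).
Reduce top mod 3: now compute (2/3).
Pull out 2: since 3 ≡ 3 (mod 8), (2/3) = -1.
Reached (1/3) = 1. Collecting the sign flips along the way, the symbol is -1.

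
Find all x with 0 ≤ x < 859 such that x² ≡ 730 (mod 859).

Since 859 ≡ 3 (mod 4), a square root of 730 is 730^((859+1)/4) = 730^215 mod 859.
Repeated squaring: 730^2≡320, 730^4≡179, 730^8≡258, 730^16≡421, 730^32≡287, 730^64≡764, 730^128≡435 (mod 859).
730^215 = 730^(128+64+16+4+2+1) ≡ 137 (mod 859).
Check: 137² = 18769 ≡ 730 (mod 859). The two roots are 137 and 722.

137, 722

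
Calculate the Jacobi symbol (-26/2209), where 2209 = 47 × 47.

First reduce: -26 ≡ 2183 (mod 2209).
Reciprocity: 2183 ≡ 3 and 2209 ≡ 1 (mod 4), so (2183/2209) = +(2209/2183).
Reduce top mod 2183: now compute (26/2183).
Pull out 2: since 2183 ≡ 7 (mod 8), (2/2183) = +1.
Reciprocity: 13 ≡ 1 and 2183 ≡ 3 (mod 4), so (13/2183) = +(2183/13).
Reduce top mod 13: now compute (12/13).
Pull out 2^2: since 13 ≡ 5 (mod 8), (2/13) = -1, so (2/13)^2 = +1.
Reciprocity: 3 ≡ 3 and 13 ≡ 1 (mod 4), so (3/13) = +(13/3).
Reduce top mod 3: now compute (1/3).
Reached (1/3) = 1. Collecting the sign flips along the way, the symbol is +1.

1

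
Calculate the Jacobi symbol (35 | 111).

1

Reciprocity: 35 ≡ 3 and 111 ≡ 3 (mod 4), so (35/111) = −(111/35).
Reduce top mod 35: now compute (6/35).
Pull out 2: since 35 ≡ 3 (mod 8), (2/35) = -1.
Reciprocity: 3 ≡ 3 and 35 ≡ 3 (mod 4), so (3/35) = −(35/3).
Reduce top mod 3: now compute (2/3).
Pull out 2: since 3 ≡ 3 (mod 8), (2/3) = -1.
Reached (1/3) = 1. Collecting the sign flips along the way, the symbol is +1.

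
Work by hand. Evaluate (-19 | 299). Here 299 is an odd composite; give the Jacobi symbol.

-1

First reduce: -19 ≡ 280 (mod 299).
Pull out 2^3: since 299 ≡ 3 (mod 8), (2/299) = -1, so (2/299)^3 = -1.
Reciprocity: 35 ≡ 3 and 299 ≡ 3 (mod 4), so (35/299) = −(299/35).
Reduce top mod 35: now compute (19/35).
Reciprocity: 19 ≡ 3 and 35 ≡ 3 (mod 4), so (19/35) = −(35/19).
Reduce top mod 19: now compute (16/19).
Pull out 2^4: since 19 ≡ 3 (mod 8), (2/19) = -1, so (2/19)^4 = +1.
Reached (1/19) = 1. Collecting the sign flips along the way, the symbol is -1.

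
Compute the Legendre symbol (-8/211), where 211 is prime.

Euler's criterion: (-8/211) ≡ 203^105 (mod 211).
203^2 ≡ 64 (mod 211)
203^4 ≡ 87 (mod 211)
203^8 ≡ 184 (mod 211)
203^16 ≡ 96 (mod 211)
203^32 ≡ 143 (mod 211)
203^64 ≡ 193 (mod 211)
203^105 = 203^(64+32+8+1) ≡ 1 (mod 211).
Result is 1, so (-8/211) = 1.

1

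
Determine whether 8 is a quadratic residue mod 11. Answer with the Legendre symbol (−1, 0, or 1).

-1

Pull out 2^3: since 11 ≡ 3 (mod 8), (2/11) = -1, so (2/11)^3 = -1.
Reached (1/11) = 1. Collecting the sign flips along the way, the symbol is -1.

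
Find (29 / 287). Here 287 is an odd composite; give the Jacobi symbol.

Reciprocity: 29 ≡ 1 and 287 ≡ 3 (mod 4), so (29/287) = +(287/29).
Reduce top mod 29: now compute (26/29).
Pull out 2: since 29 ≡ 5 (mod 8), (2/29) = -1.
Reciprocity: 13 ≡ 1 and 29 ≡ 1 (mod 4), so (13/29) = +(29/13).
Reduce top mod 13: now compute (3/13).
Reciprocity: 3 ≡ 3 and 13 ≡ 1 (mod 4), so (3/13) = +(13/3).
Reduce top mod 3: now compute (1/3).
Reached (1/3) = 1. Collecting the sign flips along the way, the symbol is -1.

-1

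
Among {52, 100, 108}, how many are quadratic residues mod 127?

(52/127) = +1 → QR.
(100/127) = +1 → QR.
(108/127) = -1 → non-residue.
Total quadratic residues among the 3: 2.

2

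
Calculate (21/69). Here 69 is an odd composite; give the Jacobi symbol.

Reciprocity: 21 ≡ 1 and 69 ≡ 1 (mod 4), so (21/69) = +(69/21).
Reduce top mod 21: now compute (6/21).
Pull out 2: since 21 ≡ 5 (mod 8), (2/21) = -1.
Reciprocity: 3 ≡ 3 and 21 ≡ 1 (mod 4), so (3/21) = +(21/3).
Reduce top mod 3: now compute (0/3).
Top reduces to 0: gcd > 1, so the symbol is 0.

0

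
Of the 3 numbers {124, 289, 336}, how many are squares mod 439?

(124/439) = -1 → non-residue.
(289/439) = +1 → QR.
(336/439) = -1 → non-residue.
Total quadratic residues among the 3: 1.

1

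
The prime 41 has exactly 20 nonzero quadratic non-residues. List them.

3,6,7,11,12,13,14,15,17,19,22,24,26,27,28,29,30,34,35,38

Square k = 1,…,20 (k and 41−k give the same square):
1²=1, 2²=4, 3²=9, 4²=16, 5²=25, 6²=36, 7²≡8, 8²≡23, 9²≡40, 10²≡18, 11²≡39, 12²≡21, 13²≡5, 14²≡32, 15²≡20, 16²≡10, 17²≡2, 18²≡37, 19²≡33, 20²≡31 (mod 41).
The residues are {1, 2, 4, 5, 8, 9, 10, 16, 18, 20, 21, 23, 25, 31, 32, 33, 36, 37, 39, 40}; the non-residues are the remaining 20 nonzero classes.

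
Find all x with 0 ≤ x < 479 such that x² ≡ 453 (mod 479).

Since 479 ≡ 3 (mod 4), a square root of 453 is 453^((479+1)/4) = 453^120 mod 479.
Repeated squaring: 453^2≡197, 453^4≡10, 453^8≡100, 453^16≡420, 453^32≡128, 453^64≡98 (mod 479).
453^120 = 453^(64+32+16+8) ≡ 211 (mod 479).
Check: 211² = 44521 ≡ 453 (mod 479). The two roots are 211 and 268.

211, 268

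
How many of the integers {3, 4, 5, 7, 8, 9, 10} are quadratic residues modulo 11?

(3/11) = +1 → QR.
(4/11) = +1 → QR.
(5/11) = +1 → QR.
(7/11) = -1 → non-residue.
(8/11) = -1 → non-residue.
(9/11) = +1 → QR.
(10/11) = -1 → non-residue.
Total quadratic residues among the 7: 4.

4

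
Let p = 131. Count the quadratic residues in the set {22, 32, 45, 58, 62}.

3

(22/131) = -1 → non-residue.
(32/131) = -1 → non-residue.
(45/131) = +1 → QR.
(58/131) = +1 → QR.
(62/131) = +1 → QR.
Total quadratic residues among the 5: 3.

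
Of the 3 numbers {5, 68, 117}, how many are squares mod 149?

(5/149) = +1 → QR.
(68/149) = +1 → QR.
(117/149) = -1 → non-residue.
Total quadratic residues among the 3: 2.

2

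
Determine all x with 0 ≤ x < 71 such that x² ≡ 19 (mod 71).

27, 44

Since 71 ≡ 3 (mod 4), a square root of 19 is 19^((71+1)/4) = 19^18 mod 71.
Repeated squaring: 19^2≡6, 19^4≡36, 19^8≡18, 19^16≡40 (mod 71).
19^18 = 19^(16+2) ≡ 27 (mod 71).
Check: 27² = 729 ≡ 19 (mod 71). The two roots are 27 and 44.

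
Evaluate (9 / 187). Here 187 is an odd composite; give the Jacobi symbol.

Reciprocity: 9 ≡ 1 and 187 ≡ 3 (mod 4), so (9/187) = +(187/9).
Reduce top mod 9: now compute (7/9).
Reciprocity: 7 ≡ 3 and 9 ≡ 1 (mod 4), so (7/9) = +(9/7).
Reduce top mod 7: now compute (2/7).
Pull out 2: since 7 ≡ 7 (mod 8), (2/7) = +1.
Reached (1/7) = 1. Collecting the sign flips along the way, the symbol is +1.

1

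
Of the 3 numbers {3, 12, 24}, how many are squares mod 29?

1

(3/29) = -1 → non-residue.
(12/29) = -1 → non-residue.
(24/29) = +1 → QR.
Total quadratic residues among the 3: 1.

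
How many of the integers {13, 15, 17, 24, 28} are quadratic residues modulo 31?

(13/31) = -1 → non-residue.
(15/31) = -1 → non-residue.
(17/31) = -1 → non-residue.
(24/31) = -1 → non-residue.
(28/31) = +1 → QR.
Total quadratic residues among the 5: 1.

1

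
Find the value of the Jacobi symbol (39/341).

-1

Reciprocity: 39 ≡ 3 and 341 ≡ 1 (mod 4), so (39/341) = +(341/39).
Reduce top mod 39: now compute (29/39).
Reciprocity: 29 ≡ 1 and 39 ≡ 3 (mod 4), so (29/39) = +(39/29).
Reduce top mod 29: now compute (10/29).
Pull out 2: since 29 ≡ 5 (mod 8), (2/29) = -1.
Reciprocity: 5 ≡ 1 and 29 ≡ 1 (mod 4), so (5/29) = +(29/5).
Reduce top mod 5: now compute (4/5).
Pull out 2^2: since 5 ≡ 5 (mod 8), (2/5) = -1, so (2/5)^2 = +1.
Reached (1/5) = 1. Collecting the sign flips along the way, the symbol is -1.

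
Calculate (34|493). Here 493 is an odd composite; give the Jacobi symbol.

Pull out 2: since 493 ≡ 5 (mod 8), (2/493) = -1.
Reciprocity: 17 ≡ 1 and 493 ≡ 1 (mod 4), so (17/493) = +(493/17).
Reduce top mod 17: now compute (0/17).
Top reduces to 0: gcd > 1, so the symbol is 0.

0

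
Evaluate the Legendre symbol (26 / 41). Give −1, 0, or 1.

-1

Pull out 2: since 41 ≡ 1 (mod 8), (2/41) = +1.
Reciprocity: 13 ≡ 1 and 41 ≡ 1 (mod 4), so (13/41) = +(41/13).
Reduce top mod 13: now compute (2/13).
Pull out 2: since 13 ≡ 5 (mod 8), (2/13) = -1.
Reached (1/13) = 1. Collecting the sign flips along the way, the symbol is -1.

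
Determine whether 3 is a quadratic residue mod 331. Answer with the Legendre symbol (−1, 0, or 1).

-1

Reciprocity: 3 ≡ 3 and 331 ≡ 3 (mod 4), so (3/331) = −(331/3).
Reduce top mod 3: now compute (1/3).
Reached (1/3) = 1. Collecting the sign flips along the way, the symbol is -1.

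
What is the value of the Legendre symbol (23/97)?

-1

Reciprocity: 23 ≡ 3 and 97 ≡ 1 (mod 4), so (23/97) = +(97/23).
Reduce top mod 23: now compute (5/23).
Reciprocity: 5 ≡ 1 and 23 ≡ 3 (mod 4), so (5/23) = +(23/5).
Reduce top mod 5: now compute (3/5).
Reciprocity: 3 ≡ 3 and 5 ≡ 1 (mod 4), so (3/5) = +(5/3).
Reduce top mod 3: now compute (2/3).
Pull out 2: since 3 ≡ 3 (mod 8), (2/3) = -1.
Reached (1/3) = 1. Collecting the sign flips along the way, the symbol is -1.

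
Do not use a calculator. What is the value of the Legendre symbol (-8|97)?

1

First reduce: -8 ≡ 89 (mod 97).
Reciprocity: 89 ≡ 1 and 97 ≡ 1 (mod 4), so (89/97) = +(97/89).
Reduce top mod 89: now compute (8/89).
Pull out 2^3: since 89 ≡ 1 (mod 8), (2/89) = +1, so (2/89)^3 = +1.
Reached (1/89) = 1. Collecting the sign flips along the way, the symbol is +1.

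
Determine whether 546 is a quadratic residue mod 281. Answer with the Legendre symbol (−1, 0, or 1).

1

Euler's criterion: (546/281) ≡ 265^140 (mod 281).
265^2 ≡ 256 (mod 281)
265^4 ≡ 63 (mod 281)
265^8 ≡ 35 (mod 281)
265^16 ≡ 101 (mod 281)
265^32 ≡ 85 (mod 281)
265^64 ≡ 200 (mod 281)
265^128 ≡ 98 (mod 281)
265^140 = 265^(128+8+4) ≡ 1 (mod 281).
Result is 1, so (546/281) = 1.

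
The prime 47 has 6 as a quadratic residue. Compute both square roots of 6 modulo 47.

10, 37

Since 47 ≡ 3 (mod 4), a square root of 6 is 6^((47+1)/4) = 6^12 mod 47.
Repeated squaring: 6^2≡36, 6^4≡27, 6^8≡24 (mod 47).
6^12 = 6^(8+4) ≡ 37 (mod 47).
Check: 37² = 1369 ≡ 6 (mod 47). The two roots are 10 and 37.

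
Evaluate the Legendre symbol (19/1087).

-1

Reciprocity: 19 ≡ 3 and 1087 ≡ 3 (mod 4), so (19/1087) = −(1087/19).
Reduce top mod 19: now compute (4/19).
Pull out 2^2: since 19 ≡ 3 (mod 8), (2/19) = -1, so (2/19)^2 = +1.
Reached (1/19) = 1. Collecting the sign flips along the way, the symbol is -1.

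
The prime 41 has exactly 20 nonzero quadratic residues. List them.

Square k = 1,…,20 (k and 41−k give the same square):
1²=1, 2²=4, 3²=9, 4²=16, 5²=25, 6²=36, 7²≡8, 8²≡23, 9²≡40, 10²≡18, 11²≡39, 12²≡21, 13²≡5, 14²≡32, 15²≡20, 16²≡10, 17²≡2, 18²≡37, 19²≡33, 20²≡31 (mod 41).
So the quadratic residues mod 41 are {1, 2, 4, 5, 8, 9, 10, 16, 18, 20, 21, 23, 25, 31, 32, 33, 36, 37, 39, 40}.

1, 2, 4, 5, 8, 9, 10, 16, 18, 20, 21, 23, 25, 31, 32, 33, 36, 37, 39, 40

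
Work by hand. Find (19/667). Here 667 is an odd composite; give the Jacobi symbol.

Reciprocity: 19 ≡ 3 and 667 ≡ 3 (mod 4), so (19/667) = −(667/19).
Reduce top mod 19: now compute (2/19).
Pull out 2: since 19 ≡ 3 (mod 8), (2/19) = -1.
Reached (1/19) = 1. Collecting the sign flips along the way, the symbol is +1.

1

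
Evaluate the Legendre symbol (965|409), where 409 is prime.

First reduce: 965 ≡ 147 (mod 409).
Reciprocity: 147 ≡ 3 and 409 ≡ 1 (mod 4), so (147/409) = +(409/147).
Reduce top mod 147: now compute (115/147).
Reciprocity: 115 ≡ 3 and 147 ≡ 3 (mod 4), so (115/147) = −(147/115).
Reduce top mod 115: now compute (32/115).
Pull out 2^5: since 115 ≡ 3 (mod 8), (2/115) = -1, so (2/115)^5 = -1.
Reached (1/115) = 1. Collecting the sign flips along the way, the symbol is +1.

1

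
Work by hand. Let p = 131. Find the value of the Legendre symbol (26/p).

-1

Pull out 2: since 131 ≡ 3 (mod 8), (2/131) = -1.
Reciprocity: 13 ≡ 1 and 131 ≡ 3 (mod 4), so (13/131) = +(131/13).
Reduce top mod 13: now compute (1/13).
Reached (1/13) = 1. Collecting the sign flips along the way, the symbol is -1.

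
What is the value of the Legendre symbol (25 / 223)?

1

Euler's criterion: (25/223) ≡ 25^111 (mod 223).
25^2 ≡ 179 (mod 223)
25^4 ≡ 152 (mod 223)
25^8 ≡ 135 (mod 223)
25^16 ≡ 162 (mod 223)
25^32 ≡ 153 (mod 223)
25^64 ≡ 217 (mod 223)
25^111 = 25^(64+32+8+4+2+1) ≡ 1 (mod 223).
Result is 1, so (25/223) = 1.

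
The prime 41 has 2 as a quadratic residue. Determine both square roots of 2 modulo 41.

17, 24

41 ≡ 1 (mod 4), so we find a root by search.
Trying successive values, 17² = 289 ≡ 2 (mod 41). The other root is 41 − 17 = 24.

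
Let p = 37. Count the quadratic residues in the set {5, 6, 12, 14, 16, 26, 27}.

4

(5/37) = -1 → non-residue.
(6/37) = -1 → non-residue.
(12/37) = +1 → QR.
(14/37) = -1 → non-residue.
(16/37) = +1 → QR.
(26/37) = +1 → QR.
(27/37) = +1 → QR.
Total quadratic residues among the 7: 4.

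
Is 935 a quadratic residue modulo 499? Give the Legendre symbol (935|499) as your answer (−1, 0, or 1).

First reduce: 935 ≡ 436 (mod 499).
Pull out 2^2: since 499 ≡ 3 (mod 8), (2/499) = -1, so (2/499)^2 = +1.
Reciprocity: 109 ≡ 1 and 499 ≡ 3 (mod 4), so (109/499) = +(499/109).
Reduce top mod 109: now compute (63/109).
Reciprocity: 63 ≡ 3 and 109 ≡ 1 (mod 4), so (63/109) = +(109/63).
Reduce top mod 63: now compute (46/63).
Pull out 2: since 63 ≡ 7 (mod 8), (2/63) = +1.
Reciprocity: 23 ≡ 3 and 63 ≡ 3 (mod 4), so (23/63) = −(63/23).
Reduce top mod 23: now compute (17/23).
Reciprocity: 17 ≡ 1 and 23 ≡ 3 (mod 4), so (17/23) = +(23/17).
Reduce top mod 17: now compute (6/17).
Pull out 2: since 17 ≡ 1 (mod 8), (2/17) = +1.
Reciprocity: 3 ≡ 3 and 17 ≡ 1 (mod 4), so (3/17) = +(17/3).
Reduce top mod 3: now compute (2/3).
Pull out 2: since 3 ≡ 3 (mod 8), (2/3) = -1.
Reached (1/3) = 1. Collecting the sign flips along the way, the symbol is +1.

1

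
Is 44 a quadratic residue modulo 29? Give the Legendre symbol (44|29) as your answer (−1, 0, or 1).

-1

First reduce: 44 ≡ 15 (mod 29).
Reciprocity: 15 ≡ 3 and 29 ≡ 1 (mod 4), so (15/29) = +(29/15).
Reduce top mod 15: now compute (14/15).
Pull out 2: since 15 ≡ 7 (mod 8), (2/15) = +1.
Reciprocity: 7 ≡ 3 and 15 ≡ 3 (mod 4), so (7/15) = −(15/7).
Reduce top mod 7: now compute (1/7).
Reached (1/7) = 1. Collecting the sign flips along the way, the symbol is -1.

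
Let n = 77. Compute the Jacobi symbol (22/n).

0

Pull out 2: since 77 ≡ 5 (mod 8), (2/77) = -1.
Reciprocity: 11 ≡ 3 and 77 ≡ 1 (mod 4), so (11/77) = +(77/11).
Reduce top mod 11: now compute (0/11).
Top reduces to 0: gcd > 1, so the symbol is 0.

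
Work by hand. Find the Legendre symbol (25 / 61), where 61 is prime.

1

Euler's criterion: (25/61) ≡ 25^30 (mod 61).
25^2 ≡ 15 (mod 61)
25^4 ≡ 42 (mod 61)
25^8 ≡ 56 (mod 61)
25^16 ≡ 25 (mod 61)
25^30 = 25^(16+8+4+2) ≡ 1 (mod 61).
Result is 1, so (25/61) = 1.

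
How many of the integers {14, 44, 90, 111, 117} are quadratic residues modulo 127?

(14/127) = -1 → non-residue.
(44/127) = +1 → QR.
(90/127) = -1 → non-residue.
(111/127) = -1 → non-residue.
(117/127) = +1 → QR.
Total quadratic residues among the 5: 2.

2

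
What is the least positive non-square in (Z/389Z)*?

(2/389) = −1, so 2 is the smallest positive non-residue mod 389.

2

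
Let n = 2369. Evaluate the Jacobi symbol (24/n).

Pull out 2^3: since 2369 ≡ 1 (mod 8), (2/2369) = +1, so (2/2369)^3 = +1.
Reciprocity: 3 ≡ 3 and 2369 ≡ 1 (mod 4), so (3/2369) = +(2369/3).
Reduce top mod 3: now compute (2/3).
Pull out 2: since 3 ≡ 3 (mod 8), (2/3) = -1.
Reached (1/3) = 1. Collecting the sign flips along the way, the symbol is -1.

-1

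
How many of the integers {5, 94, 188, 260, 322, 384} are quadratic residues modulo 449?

(5/449) = +1 → QR.
(94/449) = -1 → non-residue.
(188/449) = -1 → non-residue.
(260/449) = -1 → non-residue.
(322/449) = +1 → QR.
(384/449) = -1 → non-residue.
Total quadratic residues among the 6: 2.

2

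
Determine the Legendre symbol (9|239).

Euler's criterion: (9/239) ≡ 9^119 (mod 239).
9^2 ≡ 81 (mod 239)
9^4 ≡ 108 (mod 239)
9^8 ≡ 192 (mod 239)
9^16 ≡ 58 (mod 239)
9^32 ≡ 18 (mod 239)
9^64 ≡ 85 (mod 239)
9^119 = 9^(64+32+16+4+2+1) ≡ 1 (mod 239).
Result is 1, so (9/239) = 1.

1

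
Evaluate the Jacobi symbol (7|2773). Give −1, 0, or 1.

1

Reciprocity: 7 ≡ 3 and 2773 ≡ 1 (mod 4), so (7/2773) = +(2773/7).
Reduce top mod 7: now compute (1/7).
Reached (1/7) = 1. Collecting the sign flips along the way, the symbol is +1.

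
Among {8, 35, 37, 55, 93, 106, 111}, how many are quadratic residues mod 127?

3

(8/127) = +1 → QR.
(35/127) = +1 → QR.
(37/127) = +1 → QR.
(55/127) = -1 → non-residue.
(93/127) = -1 → non-residue.
(106/127) = -1 → non-residue.
(111/127) = -1 → non-residue.
Total quadratic residues among the 7: 3.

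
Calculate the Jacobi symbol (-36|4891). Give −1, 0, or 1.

-1

First reduce: -36 ≡ 4855 (mod 4891).
Reciprocity: 4855 ≡ 3 and 4891 ≡ 3 (mod 4), so (4855/4891) = −(4891/4855).
Reduce top mod 4855: now compute (36/4855).
Pull out 2^2: since 4855 ≡ 7 (mod 8), (2/4855) = +1, so (2/4855)^2 = +1.
Reciprocity: 9 ≡ 1 and 4855 ≡ 3 (mod 4), so (9/4855) = +(4855/9).
Reduce top mod 9: now compute (4/9).
Pull out 2^2: since 9 ≡ 1 (mod 8), (2/9) = +1, so (2/9)^2 = +1.
Reached (1/9) = 1. Collecting the sign flips along the way, the symbol is -1.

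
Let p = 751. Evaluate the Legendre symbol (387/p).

Reciprocity: 387 ≡ 3 and 751 ≡ 3 (mod 4), so (387/751) = −(751/387).
Reduce top mod 387: now compute (364/387).
Pull out 2^2: since 387 ≡ 3 (mod 8), (2/387) = -1, so (2/387)^2 = +1.
Reciprocity: 91 ≡ 3 and 387 ≡ 3 (mod 4), so (91/387) = −(387/91).
Reduce top mod 91: now compute (23/91).
Reciprocity: 23 ≡ 3 and 91 ≡ 3 (mod 4), so (23/91) = −(91/23).
Reduce top mod 23: now compute (22/23).
Pull out 2: since 23 ≡ 7 (mod 8), (2/23) = +1.
Reciprocity: 11 ≡ 3 and 23 ≡ 3 (mod 4), so (11/23) = −(23/11).
Reduce top mod 11: now compute (1/11).
Reached (1/11) = 1. Collecting the sign flips along the way, the symbol is +1.

1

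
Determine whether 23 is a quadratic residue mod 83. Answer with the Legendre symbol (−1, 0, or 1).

Reciprocity: 23 ≡ 3 and 83 ≡ 3 (mod 4), so (23/83) = −(83/23).
Reduce top mod 23: now compute (14/23).
Pull out 2: since 23 ≡ 7 (mod 8), (2/23) = +1.
Reciprocity: 7 ≡ 3 and 23 ≡ 3 (mod 4), so (7/23) = −(23/7).
Reduce top mod 7: now compute (2/7).
Pull out 2: since 7 ≡ 7 (mod 8), (2/7) = +1.
Reached (1/7) = 1. Collecting the sign flips along the way, the symbol is +1.

1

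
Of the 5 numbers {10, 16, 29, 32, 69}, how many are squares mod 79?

(10/79) = +1 → QR.
(16/79) = +1 → QR.
(29/79) = -1 → non-residue.
(32/79) = +1 → QR.
(69/79) = -1 → non-residue.
Total quadratic residues among the 5: 3.

3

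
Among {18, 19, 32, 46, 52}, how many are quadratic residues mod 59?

2

(18/59) = -1 → non-residue.
(19/59) = +1 → QR.
(32/59) = -1 → non-residue.
(46/59) = +1 → QR.
(52/59) = -1 → non-residue.
Total quadratic residues among the 5: 2.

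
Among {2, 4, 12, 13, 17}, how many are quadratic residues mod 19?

(2/19) = -1 → non-residue.
(4/19) = +1 → QR.
(12/19) = -1 → non-residue.
(13/19) = -1 → non-residue.
(17/19) = +1 → QR.
Total quadratic residues among the 5: 2.

2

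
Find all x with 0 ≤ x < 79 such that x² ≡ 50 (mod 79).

34, 45

Since 79 ≡ 3 (mod 4), a square root of 50 is 50^((79+1)/4) = 50^20 mod 79.
Repeated squaring: 50^2≡51, 50^4≡73, 50^8≡36, 50^16≡32 (mod 79).
50^20 = 50^(16+4) ≡ 45 (mod 79).
Check: 45² = 2025 ≡ 50 (mod 79). The two roots are 34 and 45.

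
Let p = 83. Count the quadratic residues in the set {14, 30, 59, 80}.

(14/83) = -1 → non-residue.
(30/83) = +1 → QR.
(59/83) = +1 → QR.
(80/83) = -1 → non-residue.
Total quadratic residues among the 4: 2.

2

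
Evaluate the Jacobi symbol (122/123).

Pull out 2: since 123 ≡ 3 (mod 8), (2/123) = -1.
Reciprocity: 61 ≡ 1 and 123 ≡ 3 (mod 4), so (61/123) = +(123/61).
Reduce top mod 61: now compute (1/61).
Reached (1/61) = 1. Collecting the sign flips along the way, the symbol is -1.

-1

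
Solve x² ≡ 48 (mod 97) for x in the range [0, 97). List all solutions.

40, 57

97 ≡ 1 (mod 4), so we find a root by search.
Trying successive values, 40² = 1600 ≡ 48 (mod 97). The other root is 97 − 40 = 57.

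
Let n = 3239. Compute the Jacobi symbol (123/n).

0

Reciprocity: 123 ≡ 3 and 3239 ≡ 3 (mod 4), so (123/3239) = −(3239/123).
Reduce top mod 123: now compute (41/123).
Reciprocity: 41 ≡ 1 and 123 ≡ 3 (mod 4), so (41/123) = +(123/41).
Reduce top mod 41: now compute (0/41).
Top reduces to 0: gcd > 1, so the symbol is 0.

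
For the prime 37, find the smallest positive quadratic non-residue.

(2/37) = −1, so 2 is the smallest positive non-residue mod 37.

2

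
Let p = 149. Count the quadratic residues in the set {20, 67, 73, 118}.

(20/149) = +1 → QR.
(67/149) = +1 → QR.
(73/149) = +1 → QR.
(118/149) = +1 → QR.
Total quadratic residues among the 4: 4.

4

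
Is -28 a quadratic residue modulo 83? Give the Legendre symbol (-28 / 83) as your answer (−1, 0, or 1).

Euler's criterion: (-28/83) ≡ 55^41 (mod 83).
55^2 ≡ 37 (mod 83)
55^4 ≡ 41 (mod 83)
55^8 ≡ 21 (mod 83)
55^16 ≡ 26 (mod 83)
55^32 ≡ 12 (mod 83)
55^41 = 55^(32+8+1) ≡ 82 (mod 83).
Result is 82 ≡ −1, so (-28/83) = −1.

-1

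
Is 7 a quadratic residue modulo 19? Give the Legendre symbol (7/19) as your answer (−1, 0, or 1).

1

Euler's criterion: (7/19) ≡ 7^9 (mod 19).
7^2 ≡ 11 (mod 19)
7^4 ≡ 7 (mod 19)
7^8 ≡ 11 (mod 19)
7^9 = 7^(8+1) ≡ 1 (mod 19).
Result is 1, so (7/19) = 1.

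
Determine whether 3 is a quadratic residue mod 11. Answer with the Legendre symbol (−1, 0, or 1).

1

Euler's criterion: (3/11) ≡ 3^5 (mod 11).
3^2 ≡ 9 (mod 11)
3^4 ≡ 4 (mod 11)
3^5 = 3^(4+1) ≡ 1 (mod 11).
Result is 1, so (3/11) = 1.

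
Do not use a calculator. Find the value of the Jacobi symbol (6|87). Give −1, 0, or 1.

Pull out 2: since 87 ≡ 7 (mod 8), (2/87) = +1.
Reciprocity: 3 ≡ 3 and 87 ≡ 3 (mod 4), so (3/87) = −(87/3).
Reduce top mod 3: now compute (0/3).
Top reduces to 0: gcd > 1, so the symbol is 0.

0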